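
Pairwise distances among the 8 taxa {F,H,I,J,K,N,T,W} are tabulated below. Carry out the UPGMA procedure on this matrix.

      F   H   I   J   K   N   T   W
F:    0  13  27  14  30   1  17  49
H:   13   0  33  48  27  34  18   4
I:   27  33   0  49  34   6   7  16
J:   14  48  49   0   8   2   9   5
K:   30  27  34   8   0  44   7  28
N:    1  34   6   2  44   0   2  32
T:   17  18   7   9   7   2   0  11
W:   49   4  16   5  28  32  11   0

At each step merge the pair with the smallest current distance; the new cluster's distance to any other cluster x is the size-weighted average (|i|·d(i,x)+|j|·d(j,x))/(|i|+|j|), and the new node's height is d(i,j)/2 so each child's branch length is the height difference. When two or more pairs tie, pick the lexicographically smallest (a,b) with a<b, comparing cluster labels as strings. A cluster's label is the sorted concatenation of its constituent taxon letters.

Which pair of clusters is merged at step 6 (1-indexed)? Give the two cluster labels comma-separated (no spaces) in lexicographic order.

iteration 1: select F,N (d=1); attach at lengths (1/2, 1/2); label the merged cluster FN
  updated: d(FN,H)=47/2, d(FN,I)=33/2, d(FN,J)=8, d(FN,K)=37, d(FN,T)=19/2, d(FN,W)=81/2
iteration 2: select H,W (d=4); attach at lengths (2, 2); label the merged cluster HW
  updated: d(FN,HW)=32, d(HW,I)=49/2, d(HW,J)=53/2, d(HW,K)=55/2, d(HW,T)=29/2
iteration 3: select I,T (d=7); attach at lengths (7/2, 7/2); label the merged cluster IT
  updated: d(FN,IT)=13, d(HW,IT)=39/2, d(IT,J)=29, d(IT,K)=41/2
iteration 4: select FN,J (d=8); attach at lengths (7/2, 4); label the merged cluster FJN
  updated: d(FJN,HW)=181/6, d(FJN,IT)=55/3, d(FJN,K)=82/3
iteration 5: select FJN,IT (d=55/3); attach at lengths (31/6, 17/3); label the merged cluster FIJNT
  updated: d(FIJNT,HW)=259/10, d(FIJNT,K)=123/5
iteration 6: select FIJNT,K (d=123/5); attach at lengths (47/15, 123/10); label the merged cluster FIJKNT
  updated: d(FIJKNT,HW)=157/6
iteration 7: select FIJKNT,HW (d=157/6); attach at lengths (47/60, 133/12); label the merged cluster FHIJKNTW
final tree: (((((F:1/2,N:1/2):7/2,J:4):31/6,(I:7/2,T:7/2):17/3):47/15,K:123/10):47/60,(H:2,W:2):133/12)
total length: 1729/30

FIJNT,K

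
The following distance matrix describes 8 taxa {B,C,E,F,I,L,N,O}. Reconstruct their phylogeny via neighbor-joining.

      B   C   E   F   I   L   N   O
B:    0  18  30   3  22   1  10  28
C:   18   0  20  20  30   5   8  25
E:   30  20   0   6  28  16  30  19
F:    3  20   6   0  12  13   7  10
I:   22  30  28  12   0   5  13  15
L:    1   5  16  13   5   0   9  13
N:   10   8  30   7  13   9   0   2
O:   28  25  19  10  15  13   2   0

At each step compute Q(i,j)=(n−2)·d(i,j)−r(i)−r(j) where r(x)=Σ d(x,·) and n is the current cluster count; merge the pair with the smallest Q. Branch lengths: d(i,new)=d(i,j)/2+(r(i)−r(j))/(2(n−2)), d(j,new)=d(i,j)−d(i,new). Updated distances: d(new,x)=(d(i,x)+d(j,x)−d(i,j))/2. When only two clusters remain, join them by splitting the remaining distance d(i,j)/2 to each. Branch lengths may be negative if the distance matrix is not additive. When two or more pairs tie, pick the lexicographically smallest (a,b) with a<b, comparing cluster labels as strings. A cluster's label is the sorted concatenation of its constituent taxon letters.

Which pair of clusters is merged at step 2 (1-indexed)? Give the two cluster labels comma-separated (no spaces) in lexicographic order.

1. join E+F (d=6, Q=-184) ⇒ EF; edges |E|=19/2, |F|=-7/2
  updated: d(B,EF)=27/2, d(C,EF)=17, d(EF,I)=17, d(EF,L)=23/2, d(EF,N)=31/2, d(EF,O)=23/2
2. join N+O (d=2, Q=-142) ⇒ NO; edges |N|=-27/10, |O|=47/10
  updated: d(B,NO)=18, d(C,NO)=31/2, d(EF,NO)=25/2, d(I,NO)=13, d(L,NO)=10
3. join I+NO (d=13, Q=-104) ⇒ INO; edges |I|=35/4, |NO|=17/4
  updated: d(B,INO)=27/2, d(C,INO)=65/4, d(EF,INO)=33/4, d(INO,L)=1
4. join EF+INO (d=33/4, Q=-129/2) ⇒ EFINO; edges |EF|=6, |INO|=9/4
  updated: d(B,EFINO)=75/8, d(C,EFINO)=25/2, d(EFINO,L)=17/8
5. join B+L (d=1, Q=-69/2) ⇒ BL; edges |B|=89/16, |L|=-73/16
  updated: d(BL,C)=11, d(BL,EFINO)=21/4
6. join BL+C (d=11, Q=-115/4) ⇒ BCL; edges |BL|=15/8, |C|=73/8
  updated: d(BCL,EFINO)=27/8
7. join BCL+EFINO (d=27/8) ⇒ BCEFILNO; edges |BCL|=27/16, |EFINO|=27/16
final tree: (((B:89/16,L:-73/16):15/8,C:73/8):27/16,((E:19/2,F:-7/2):6,(I:35/4,(N:-27/10,O:47/10):17/4):9/4):27/16)
total length: 357/8

N,O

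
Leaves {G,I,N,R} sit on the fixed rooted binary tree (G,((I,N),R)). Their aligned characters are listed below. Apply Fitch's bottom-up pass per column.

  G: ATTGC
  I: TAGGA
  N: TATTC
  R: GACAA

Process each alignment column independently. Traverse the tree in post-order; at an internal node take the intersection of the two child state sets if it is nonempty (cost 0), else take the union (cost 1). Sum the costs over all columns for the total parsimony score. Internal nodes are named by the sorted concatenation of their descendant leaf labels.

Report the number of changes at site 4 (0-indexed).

IN@0: {T} ∩ {T} = {T} (intersection, +0)
INR@0: {T} ∪ {G} = {G,T} (union, +1)
GINR@0: {A} ∪ {G,T} = {A,G,T} (union, +1)
IN@1: {A} ∩ {A} = {A} (intersection, +0)
INR@1: {A} ∩ {A} = {A} (intersection, +0)
GINR@1: {T} ∪ {A} = {A,T} (union, +1)
IN@2: {G} ∪ {T} = {G,T} (union, +1)
INR@2: {G,T} ∪ {C} = {C,G,T} (union, +1)
GINR@2: {T} ∩ {C,G,T} = {T} (intersection, +0)
IN@3: {G} ∪ {T} = {G,T} (union, +1)
INR@3: {G,T} ∪ {A} = {A,G,T} (union, +1)
GINR@3: {G} ∩ {A,G,T} = {G} (intersection, +0)
IN@4: {A} ∪ {C} = {A,C} (union, +1)
INR@4: {A,C} ∩ {A} = {A} (intersection, +0)
GINR@4: {C} ∪ {A} = {A,C} (union, +1)
per-site changes: [2, 1, 2, 2, 2]; total = 9

2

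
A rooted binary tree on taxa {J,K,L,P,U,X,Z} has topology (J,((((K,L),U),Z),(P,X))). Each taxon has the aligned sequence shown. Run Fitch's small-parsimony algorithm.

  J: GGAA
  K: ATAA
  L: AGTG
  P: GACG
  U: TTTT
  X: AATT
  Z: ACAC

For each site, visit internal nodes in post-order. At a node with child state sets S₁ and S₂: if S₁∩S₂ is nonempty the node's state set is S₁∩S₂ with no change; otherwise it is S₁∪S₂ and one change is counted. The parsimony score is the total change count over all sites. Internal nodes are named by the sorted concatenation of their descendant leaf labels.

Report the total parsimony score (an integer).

16

site 0, node KL: K={A} ∩ L={A} → {A} (+0)
site 0, node KLU: KL={A} ∪ U={T} → {A,T} (+1)
site 0, node KLUZ: KLU={A,T} ∩ Z={A} → {A} (+0)
site 0, node PX: P={G} ∪ X={A} → {A,G} (+1)
site 0, node KLPUXZ: KLUZ={A} ∩ PX={A,G} → {A} (+0)
site 0, node JKLPUXZ: J={G} ∪ KLPUXZ={A} → {A,G} (+1)
site 1, node KL: K={T} ∪ L={G} → {G,T} (+1)
site 1, node KLU: KL={G,T} ∩ U={T} → {T} (+0)
site 1, node KLUZ: KLU={T} ∪ Z={C} → {C,T} (+1)
site 1, node PX: P={A} ∩ X={A} → {A} (+0)
site 1, node KLPUXZ: KLUZ={C,T} ∪ PX={A} → {A,C,T} (+1)
site 1, node JKLPUXZ: J={G} ∪ KLPUXZ={A,C,T} → {A,C,G,T} (+1)
site 2, node KL: K={A} ∪ L={T} → {A,T} (+1)
site 2, node KLU: KL={A,T} ∩ U={T} → {T} (+0)
site 2, node KLUZ: KLU={T} ∪ Z={A} → {A,T} (+1)
site 2, node PX: P={C} ∪ X={T} → {C,T} (+1)
site 2, node KLPUXZ: KLUZ={A,T} ∩ PX={C,T} → {T} (+0)
site 2, node JKLPUXZ: J={A} ∪ KLPUXZ={T} → {A,T} (+1)
site 3, node KL: K={A} ∪ L={G} → {A,G} (+1)
site 3, node KLU: KL={A,G} ∪ U={T} → {A,G,T} (+1)
site 3, node KLUZ: KLU={A,G,T} ∪ Z={C} → {A,C,G,T} (+1)
site 3, node PX: P={G} ∪ X={T} → {G,T} (+1)
site 3, node KLPUXZ: KLUZ={A,C,G,T} ∩ PX={G,T} → {G,T} (+0)
site 3, node JKLPUXZ: J={A} ∪ KLPUXZ={G,T} → {A,G,T} (+1)
per-site changes: [3, 4, 4, 5]; total = 16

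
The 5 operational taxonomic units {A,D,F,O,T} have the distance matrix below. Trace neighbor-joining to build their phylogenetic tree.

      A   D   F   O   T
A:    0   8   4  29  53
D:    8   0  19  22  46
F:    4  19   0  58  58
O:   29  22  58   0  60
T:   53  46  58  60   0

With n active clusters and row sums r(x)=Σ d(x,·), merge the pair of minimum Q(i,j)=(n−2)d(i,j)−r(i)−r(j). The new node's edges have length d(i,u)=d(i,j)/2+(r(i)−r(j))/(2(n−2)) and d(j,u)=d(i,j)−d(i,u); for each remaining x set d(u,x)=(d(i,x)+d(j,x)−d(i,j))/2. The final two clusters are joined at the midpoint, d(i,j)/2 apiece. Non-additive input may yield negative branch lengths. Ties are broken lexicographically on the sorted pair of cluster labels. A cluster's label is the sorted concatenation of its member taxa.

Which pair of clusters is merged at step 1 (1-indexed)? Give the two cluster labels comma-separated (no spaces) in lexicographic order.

A,F

1. join A+F (d=4, Q=-221) ⇒ AF; edges |A|=-11/2, |F|=19/2
  updated: d(AF,D)=23/2, d(AF,O)=83/2, d(AF,T)=107/2
2. join AF+D (d=23/2, Q=-163) ⇒ ADF; edges |AF|=25/2, |D|=-1
  updated: d(ADF,O)=26, d(ADF,T)=44
3. join ADF+O (d=26, Q=-130) ⇒ ADFO; edges |ADF|=5, |O|=21
  updated: d(ADFO,T)=39
4. join ADFO+T (d=39) ⇒ ADFOT; edges |ADFO|=39/2, |T|=39/2
final tree: ((((A:-11/2,F:19/2):25/2,D:-1):5,O:21):39/2,T:39/2)
total length: 161/2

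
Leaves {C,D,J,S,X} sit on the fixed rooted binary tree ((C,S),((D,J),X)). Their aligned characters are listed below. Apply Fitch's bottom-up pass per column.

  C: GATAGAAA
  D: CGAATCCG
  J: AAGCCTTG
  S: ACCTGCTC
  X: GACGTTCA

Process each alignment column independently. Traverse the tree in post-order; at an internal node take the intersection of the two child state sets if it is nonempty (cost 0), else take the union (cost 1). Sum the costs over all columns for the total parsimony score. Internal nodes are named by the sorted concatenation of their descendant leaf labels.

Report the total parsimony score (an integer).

CS@0: {G} ∪ {A} = {A,G} (union, +1)
DJ@0: {C} ∪ {A} = {A,C} (union, +1)
DJX@0: {A,C} ∪ {G} = {A,C,G} (union, +1)
CDJSX@0: {A,G} ∩ {A,C,G} = {A,G} (intersection, +0)
CS@1: {A} ∪ {C} = {A,C} (union, +1)
DJ@1: {G} ∪ {A} = {A,G} (union, +1)
DJX@1: {A,G} ∩ {A} = {A} (intersection, +0)
CDJSX@1: {A,C} ∩ {A} = {A} (intersection, +0)
CS@2: {T} ∪ {C} = {C,T} (union, +1)
DJ@2: {A} ∪ {G} = {A,G} (union, +1)
DJX@2: {A,G} ∪ {C} = {A,C,G} (union, +1)
CDJSX@2: {C,T} ∩ {A,C,G} = {C} (intersection, +0)
CS@3: {A} ∪ {T} = {A,T} (union, +1)
DJ@3: {A} ∪ {C} = {A,C} (union, +1)
DJX@3: {A,C} ∪ {G} = {A,C,G} (union, +1)
CDJSX@3: {A,T} ∩ {A,C,G} = {A} (intersection, +0)
CS@4: {G} ∩ {G} = {G} (intersection, +0)
DJ@4: {T} ∪ {C} = {C,T} (union, +1)
DJX@4: {C,T} ∩ {T} = {T} (intersection, +0)
CDJSX@4: {G} ∪ {T} = {G,T} (union, +1)
CS@5: {A} ∪ {C} = {A,C} (union, +1)
DJ@5: {C} ∪ {T} = {C,T} (union, +1)
DJX@5: {C,T} ∩ {T} = {T} (intersection, +0)
CDJSX@5: {A,C} ∪ {T} = {A,C,T} (union, +1)
CS@6: {A} ∪ {T} = {A,T} (union, +1)
DJ@6: {C} ∪ {T} = {C,T} (union, +1)
DJX@6: {C,T} ∩ {C} = {C} (intersection, +0)
CDJSX@6: {A,T} ∪ {C} = {A,C,T} (union, +1)
CS@7: {A} ∪ {C} = {A,C} (union, +1)
DJ@7: {G} ∩ {G} = {G} (intersection, +0)
DJX@7: {G} ∪ {A} = {A,G} (union, +1)
CDJSX@7: {A,C} ∩ {A,G} = {A} (intersection, +0)
per-site changes: [3, 2, 3, 3, 2, 3, 3, 2]; total = 21

21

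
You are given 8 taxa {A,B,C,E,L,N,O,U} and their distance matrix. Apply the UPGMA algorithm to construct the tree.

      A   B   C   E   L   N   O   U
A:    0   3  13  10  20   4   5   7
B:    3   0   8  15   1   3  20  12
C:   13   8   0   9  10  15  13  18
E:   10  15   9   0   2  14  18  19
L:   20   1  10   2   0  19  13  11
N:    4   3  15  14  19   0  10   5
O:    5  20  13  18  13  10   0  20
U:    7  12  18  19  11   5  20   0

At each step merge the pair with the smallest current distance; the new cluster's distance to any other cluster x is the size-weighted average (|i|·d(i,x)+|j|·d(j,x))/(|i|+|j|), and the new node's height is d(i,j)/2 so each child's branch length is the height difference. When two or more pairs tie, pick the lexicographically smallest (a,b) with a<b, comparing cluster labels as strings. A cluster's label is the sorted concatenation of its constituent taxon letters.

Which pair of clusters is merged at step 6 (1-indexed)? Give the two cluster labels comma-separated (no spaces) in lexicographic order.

ANU,O

iteration 1: select B,L (d=1); attach at lengths (1/2, 1/2); label the merged cluster BL
  updated: d(A,BL)=23/2, d(BL,C)=9, d(BL,E)=17/2, d(BL,N)=11, d(BL,O)=33/2, d(BL,U)=23/2
iteration 2: select A,N (d=4); attach at lengths (2, 2); label the merged cluster AN
  updated: d(AN,BL)=45/4, d(AN,C)=14, d(AN,E)=12, d(AN,O)=15/2, d(AN,U)=6
iteration 3: select AN,U (d=6); attach at lengths (1, 3); label the merged cluster ANU
  updated: d(ANU,BL)=34/3, d(ANU,C)=46/3, d(ANU,E)=43/3, d(ANU,O)=35/3
iteration 4: select BL,E (d=17/2); attach at lengths (15/4, 17/4); label the merged cluster BEL
  updated: d(ANU,BEL)=37/3, d(BEL,C)=9, d(BEL,O)=17
iteration 5: select BEL,C (d=9); attach at lengths (1/4, 9/2); label the merged cluster BCEL
  updated: d(ANU,BCEL)=157/12, d(BCEL,O)=16
iteration 6: select ANU,O (d=35/3); attach at lengths (17/6, 35/6); label the merged cluster ANOU
  updated: d(ANOU,BCEL)=221/16
iteration 7: select ANOU,BCEL (d=221/16); attach at lengths (103/96, 77/32); label the merged cluster ABCELNOU
final tree: ((((A:2,N:2):1,U:3):17/6,O:35/6):103/96,(((B:1/2,L:1/2):15/4,E:17/4):1/4,C:9/2):77/32)
total length: 1627/48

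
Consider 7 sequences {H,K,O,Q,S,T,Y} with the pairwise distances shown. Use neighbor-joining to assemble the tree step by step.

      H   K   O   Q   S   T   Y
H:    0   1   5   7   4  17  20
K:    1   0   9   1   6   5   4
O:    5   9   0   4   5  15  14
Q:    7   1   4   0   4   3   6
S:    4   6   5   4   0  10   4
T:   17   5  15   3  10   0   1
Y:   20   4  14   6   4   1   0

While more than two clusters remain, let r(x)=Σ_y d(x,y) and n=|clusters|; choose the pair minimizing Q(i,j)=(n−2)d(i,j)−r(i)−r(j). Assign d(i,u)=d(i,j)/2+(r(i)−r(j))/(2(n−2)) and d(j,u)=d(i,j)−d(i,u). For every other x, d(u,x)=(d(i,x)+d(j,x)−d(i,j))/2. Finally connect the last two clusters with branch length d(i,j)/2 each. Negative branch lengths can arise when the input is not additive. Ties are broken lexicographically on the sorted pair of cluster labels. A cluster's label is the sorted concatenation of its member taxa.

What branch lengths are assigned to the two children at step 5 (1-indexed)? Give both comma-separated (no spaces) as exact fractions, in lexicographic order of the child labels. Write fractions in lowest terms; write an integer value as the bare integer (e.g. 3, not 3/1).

step 1: merge (T,Y) at d=1, Q=-95; branch lengths T→7/10, Y→3/10; new cluster TY
  updated: d(H,TY)=18, d(K,TY)=4, d(O,TY)=14, d(Q,TY)=4, d(S,TY)=13/2
step 2: merge (H,K) at d=1, Q=-52; branch lengths H→9/4, K→-5/4; new cluster HK
  updated: d(HK,O)=13/2, d(HK,Q)=7/2, d(HK,S)=9/2, d(HK,TY)=21/2
step 3: merge (Q,TY) at d=4, Q=-77/2; branch lengths Q→-5/4, TY→21/4; new cluster QTY
  updated: d(HK,QTY)=5, d(O,QTY)=7, d(QTY,S)=13/4
step 4: merge (HK,O) at d=13/2, Q=-43/2; branch lengths HK→21/8, O→31/8; new cluster HKO
  updated: d(HKO,QTY)=11/4, d(HKO,S)=3/2
step 5: merge (HKO,QTY) at d=11/4, Q=-15/2; branch lengths HKO→1/2, QTY→9/4; new cluster HKOQTY
  updated: d(HKOQTY,S)=1
step 6: merge (HKOQTY,S) at d=1; branch lengths HKOQTY→1/2, S→1/2; new cluster HKOQSTY
final tree: ((((H:9/4,K:-5/4):21/8,O:31/8):1/2,(Q:-5/4,(T:7/10,Y:3/10):21/4):9/4):1/2,S:1/2)
total length: 65/4

1/2,9/4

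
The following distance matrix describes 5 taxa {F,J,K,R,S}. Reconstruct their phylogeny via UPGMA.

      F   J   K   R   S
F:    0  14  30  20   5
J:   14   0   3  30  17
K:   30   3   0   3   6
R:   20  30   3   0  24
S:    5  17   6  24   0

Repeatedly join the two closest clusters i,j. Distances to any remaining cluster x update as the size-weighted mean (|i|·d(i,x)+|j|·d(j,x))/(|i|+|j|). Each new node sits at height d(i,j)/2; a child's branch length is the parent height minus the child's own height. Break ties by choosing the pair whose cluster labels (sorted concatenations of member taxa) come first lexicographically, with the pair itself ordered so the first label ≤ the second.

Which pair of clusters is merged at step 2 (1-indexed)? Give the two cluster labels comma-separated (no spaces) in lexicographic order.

F,S

step 1: merge (J,K) at d=3; branch lengths J→3/2, K→3/2; new cluster JK
  updated: d(F,JK)=22, d(JK,R)=33/2, d(JK,S)=23/2
step 2: merge (F,S) at d=5; branch lengths F→5/2, S→5/2; new cluster FS
  updated: d(FS,JK)=67/4, d(FS,R)=22
step 3: merge (JK,R) at d=33/2; branch lengths JK→27/4, R→33/4; new cluster JKR
  updated: d(FS,JKR)=37/2
step 4: merge (FS,JKR) at d=37/2; branch lengths FS→27/4, JKR→1; new cluster FJKRS
final tree: ((F:5/2,S:5/2):27/4,((J:3/2,K:3/2):27/4,R:33/4):1)
total length: 123/4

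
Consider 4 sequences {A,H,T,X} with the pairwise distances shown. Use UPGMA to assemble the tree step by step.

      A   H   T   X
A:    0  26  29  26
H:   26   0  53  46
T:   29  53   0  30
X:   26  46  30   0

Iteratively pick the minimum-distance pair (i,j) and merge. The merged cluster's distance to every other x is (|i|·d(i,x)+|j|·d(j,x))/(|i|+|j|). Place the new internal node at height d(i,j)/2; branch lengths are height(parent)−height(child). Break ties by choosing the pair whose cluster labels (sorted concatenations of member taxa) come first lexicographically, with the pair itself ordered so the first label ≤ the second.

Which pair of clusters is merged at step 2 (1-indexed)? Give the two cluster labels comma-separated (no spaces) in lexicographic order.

T,X

step 1: merge (A,H) at d=26; branch lengths A→13, H→13; new cluster AH
  updated: d(AH,T)=41, d(AH,X)=36
step 2: merge (T,X) at d=30; branch lengths T→15, X→15; new cluster TX
  updated: d(AH,TX)=77/2
step 3: merge (AH,TX) at d=77/2; branch lengths AH→25/4, TX→17/4; new cluster AHTX
final tree: ((A:13,H:13):25/4,(T:15,X:15):17/4)
total length: 133/2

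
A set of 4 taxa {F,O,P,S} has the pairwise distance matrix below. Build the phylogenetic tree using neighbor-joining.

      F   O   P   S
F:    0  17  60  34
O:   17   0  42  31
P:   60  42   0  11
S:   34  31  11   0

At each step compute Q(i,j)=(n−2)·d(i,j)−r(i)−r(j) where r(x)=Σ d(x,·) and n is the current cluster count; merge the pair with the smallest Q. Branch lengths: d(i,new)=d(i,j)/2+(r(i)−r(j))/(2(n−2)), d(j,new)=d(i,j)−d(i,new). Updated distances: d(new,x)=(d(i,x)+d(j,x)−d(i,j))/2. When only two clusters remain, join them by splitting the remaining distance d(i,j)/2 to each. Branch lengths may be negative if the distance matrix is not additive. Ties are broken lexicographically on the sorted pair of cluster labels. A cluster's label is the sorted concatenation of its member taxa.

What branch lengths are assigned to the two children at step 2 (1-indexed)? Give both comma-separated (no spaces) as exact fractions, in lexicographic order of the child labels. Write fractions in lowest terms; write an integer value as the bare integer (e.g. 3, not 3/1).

111/4,59/4

iteration 1: select F,O (d=17, Q=-167); attach at lengths (55/4, 13/4); label the merged cluster FO
  updated: d(FO,P)=85/2, d(FO,S)=24
iteration 2: select FO,P (d=85/2, Q=-155/2); attach at lengths (111/4, 59/4); label the merged cluster FOP
  updated: d(FOP,S)=-15/4
iteration 3: select FOP,S (d=-15/4); attach at lengths (-15/8, -15/8); label the merged cluster FOPS
final tree: (((F:55/4,O:13/4):111/4,P:59/4):-15/8,S:-15/8)
total length: 223/4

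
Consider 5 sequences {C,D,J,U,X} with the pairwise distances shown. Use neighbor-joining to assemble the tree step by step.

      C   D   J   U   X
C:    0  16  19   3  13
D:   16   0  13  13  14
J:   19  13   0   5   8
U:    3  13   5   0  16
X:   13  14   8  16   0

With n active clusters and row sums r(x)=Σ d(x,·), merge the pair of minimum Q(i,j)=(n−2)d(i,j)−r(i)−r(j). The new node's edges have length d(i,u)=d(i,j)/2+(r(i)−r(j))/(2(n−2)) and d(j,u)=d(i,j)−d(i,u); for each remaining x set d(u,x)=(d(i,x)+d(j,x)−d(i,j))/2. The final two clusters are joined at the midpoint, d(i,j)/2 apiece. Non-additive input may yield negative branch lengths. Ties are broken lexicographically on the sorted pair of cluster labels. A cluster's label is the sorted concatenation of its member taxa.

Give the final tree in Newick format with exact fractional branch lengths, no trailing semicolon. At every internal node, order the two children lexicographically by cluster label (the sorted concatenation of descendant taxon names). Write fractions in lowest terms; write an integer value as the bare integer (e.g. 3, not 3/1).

((((C:23/6,U:-5/6):45/8,D:59/8):17/8,J:25/8):39/16,X:39/16)

step 1: merge (C,U) at d=3, Q=-79; branch lengths C→23/6, U→-5/6; new cluster CU
  updated: d(CU,D)=13, d(CU,J)=21/2, d(CU,X)=13
step 2: merge (CU,D) at d=13, Q=-101/2; branch lengths CU→45/8, D→59/8; new cluster CDU
  updated: d(CDU,J)=21/4, d(CDU,X)=7
step 3: merge (CDU,J) at d=21/4, Q=-81/4; branch lengths CDU→17/8, J→25/8; new cluster CDJU
  updated: d(CDJU,X)=39/8
step 4: merge (CDJU,X) at d=39/8; branch lengths CDJU→39/16, X→39/16; new cluster CDJUX
final tree: ((((C:23/6,U:-5/6):45/8,D:59/8):17/8,J:25/8):39/16,X:39/16)
total length: 209/8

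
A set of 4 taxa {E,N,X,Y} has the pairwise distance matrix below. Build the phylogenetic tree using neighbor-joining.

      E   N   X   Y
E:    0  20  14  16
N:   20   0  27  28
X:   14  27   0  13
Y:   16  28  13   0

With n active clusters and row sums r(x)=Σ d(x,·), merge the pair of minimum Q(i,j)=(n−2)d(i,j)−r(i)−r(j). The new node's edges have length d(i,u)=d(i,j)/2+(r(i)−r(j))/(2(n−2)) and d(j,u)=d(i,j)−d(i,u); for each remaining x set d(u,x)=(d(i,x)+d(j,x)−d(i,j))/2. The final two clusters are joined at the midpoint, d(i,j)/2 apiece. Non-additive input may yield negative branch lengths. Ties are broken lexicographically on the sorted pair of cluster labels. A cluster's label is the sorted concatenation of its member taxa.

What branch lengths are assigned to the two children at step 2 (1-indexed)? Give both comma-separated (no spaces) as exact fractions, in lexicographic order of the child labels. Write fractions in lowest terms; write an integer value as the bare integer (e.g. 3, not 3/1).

step 1: merge (E,N) at d=20, Q=-85; branch lengths E→15/4, N→65/4; new cluster EN
  updated: d(EN,X)=21/2, d(EN,Y)=12
step 2: merge (EN,X) at d=21/2, Q=-71/2; branch lengths EN→19/4, X→23/4; new cluster ENX
  updated: d(ENX,Y)=29/4
step 3: merge (ENX,Y) at d=29/4; branch lengths ENX→29/8, Y→29/8; new cluster ENXY
final tree: (((E:15/4,N:65/4):19/4,X:23/4):29/8,Y:29/8)
total length: 151/4

19/4,23/4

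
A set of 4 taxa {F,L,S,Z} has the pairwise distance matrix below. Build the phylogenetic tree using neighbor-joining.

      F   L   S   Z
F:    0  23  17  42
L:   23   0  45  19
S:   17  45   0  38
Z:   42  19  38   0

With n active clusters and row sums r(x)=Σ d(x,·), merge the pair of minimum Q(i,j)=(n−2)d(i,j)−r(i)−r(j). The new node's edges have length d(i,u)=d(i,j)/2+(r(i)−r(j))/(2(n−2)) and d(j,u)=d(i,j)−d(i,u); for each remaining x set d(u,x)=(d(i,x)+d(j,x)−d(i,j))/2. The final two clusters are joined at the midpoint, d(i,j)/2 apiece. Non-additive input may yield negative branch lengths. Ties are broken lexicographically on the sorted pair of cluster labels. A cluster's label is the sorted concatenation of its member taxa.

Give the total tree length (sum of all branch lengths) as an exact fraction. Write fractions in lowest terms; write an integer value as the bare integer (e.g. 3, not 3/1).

iteration 1: select F,S (d=17, Q=-148); attach at lengths (4, 13); label the merged cluster FS
  updated: d(FS,L)=51/2, d(FS,Z)=63/2
iteration 2: select FS,L (d=51/2, Q=-76); attach at lengths (19, 13/2); label the merged cluster FLS
  updated: d(FLS,Z)=25/2
iteration 3: select FLS,Z (d=25/2); attach at lengths (25/4, 25/4); label the merged cluster FLSZ
final tree: (((F:4,S:13):19,L:13/2):25/4,Z:25/4)
total length: 55

55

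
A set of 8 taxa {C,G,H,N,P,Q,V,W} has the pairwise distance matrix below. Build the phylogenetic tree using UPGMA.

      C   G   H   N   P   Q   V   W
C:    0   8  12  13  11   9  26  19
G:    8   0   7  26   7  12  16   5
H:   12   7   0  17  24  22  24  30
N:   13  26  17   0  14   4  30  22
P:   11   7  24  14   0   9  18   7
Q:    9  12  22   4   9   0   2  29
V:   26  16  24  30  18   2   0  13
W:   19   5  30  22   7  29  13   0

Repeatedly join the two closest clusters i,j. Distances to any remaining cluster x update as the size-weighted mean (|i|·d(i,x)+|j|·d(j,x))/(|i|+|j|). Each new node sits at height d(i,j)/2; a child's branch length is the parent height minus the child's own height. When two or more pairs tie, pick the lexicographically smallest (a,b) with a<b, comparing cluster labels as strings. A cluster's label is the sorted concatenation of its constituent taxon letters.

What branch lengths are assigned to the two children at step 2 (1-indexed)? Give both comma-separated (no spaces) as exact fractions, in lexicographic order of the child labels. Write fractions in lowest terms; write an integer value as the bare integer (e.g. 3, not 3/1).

5/2,5/2

iteration 1: select Q,V (d=2); attach at lengths (1, 1); label the merged cluster QV
  updated: d(C,QV)=35/2, d(G,QV)=14, d(H,QV)=23, d(N,QV)=17, d(P,QV)=27/2, d(QV,W)=21
iteration 2: select G,W (d=5); attach at lengths (5/2, 5/2); label the merged cluster GW
  updated: d(C,GW)=27/2, d(GW,H)=37/2, d(GW,N)=24, d(GW,P)=7, d(GW,QV)=35/2
iteration 3: select GW,P (d=7); attach at lengths (1, 7/2); label the merged cluster GPW
  updated: d(C,GPW)=38/3, d(GPW,H)=61/3, d(GPW,N)=62/3, d(GPW,QV)=97/6
iteration 4: select C,H (d=12); attach at lengths (6, 6); label the merged cluster CH
  updated: d(CH,GPW)=33/2, d(CH,N)=15, d(CH,QV)=81/4
iteration 5: select CH,N (d=15); attach at lengths (3/2, 15/2); label the merged cluster CHN
  updated: d(CHN,GPW)=161/9, d(CHN,QV)=115/6
iteration 6: select GPW,QV (d=97/6); attach at lengths (55/12, 85/12); label the merged cluster GPQVW
  updated: d(CHN,GPQVW)=92/5
iteration 7: select CHN,GPQVW (d=92/5); attach at lengths (17/10, 67/60); label the merged cluster CGHNPQVW
final tree: (((C:6,H:6):3/2,N:15/2):17/10,(((G:5/2,W:5/2):1,P:7/2):55/12,(Q:1,V:1):85/12):67/60)
total length: 2819/60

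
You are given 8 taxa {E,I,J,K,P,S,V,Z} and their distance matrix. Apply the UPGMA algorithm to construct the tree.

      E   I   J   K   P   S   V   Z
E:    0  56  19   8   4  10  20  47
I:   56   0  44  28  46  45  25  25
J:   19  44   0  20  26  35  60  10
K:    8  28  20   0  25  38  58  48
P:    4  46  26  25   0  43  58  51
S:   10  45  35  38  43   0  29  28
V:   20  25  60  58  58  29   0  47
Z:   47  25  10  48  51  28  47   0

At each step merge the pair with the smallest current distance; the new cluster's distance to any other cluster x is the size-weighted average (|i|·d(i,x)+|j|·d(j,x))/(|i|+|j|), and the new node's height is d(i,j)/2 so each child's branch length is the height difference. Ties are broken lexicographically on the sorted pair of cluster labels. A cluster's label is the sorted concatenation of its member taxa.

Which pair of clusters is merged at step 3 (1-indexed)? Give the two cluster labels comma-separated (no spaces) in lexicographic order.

iteration 1: select E,P (d=4); attach at lengths (2, 2); label the merged cluster EP
  updated: d(EP,I)=51, d(EP,J)=45/2, d(EP,K)=33/2, d(EP,S)=53/2, d(EP,V)=39, d(EP,Z)=49
iteration 2: select J,Z (d=10); attach at lengths (5, 5); label the merged cluster JZ
  updated: d(EP,JZ)=143/4, d(I,JZ)=69/2, d(JZ,K)=34, d(JZ,S)=63/2, d(JZ,V)=107/2
iteration 3: select EP,K (d=33/2); attach at lengths (25/4, 33/4); label the merged cluster EKP
  updated: d(EKP,I)=130/3, d(EKP,JZ)=211/6, d(EKP,S)=91/3, d(EKP,V)=136/3
iteration 4: select I,V (d=25); attach at lengths (25/2, 25/2); label the merged cluster IV
  updated: d(EKP,IV)=133/3, d(IV,JZ)=44, d(IV,S)=37
iteration 5: select EKP,S (d=91/3); attach at lengths (83/12, 91/6); label the merged cluster EKPS
  updated: d(EKPS,IV)=85/2, d(EKPS,JZ)=137/4
iteration 6: select EKPS,JZ (d=137/4); attach at lengths (47/24, 97/8); label the merged cluster EJKPSZ
  updated: d(EJKPSZ,IV)=43
iteration 7: select EJKPSZ,IV (d=43); attach at lengths (35/8, 9); label the merged cluster EIJKPSVZ
final tree: (((((E:2,P:2):25/4,K:33/4):83/12,S:91/6):47/24,(J:5,Z:5):97/8):35/8,(I:25/2,V:25/2):9)
total length: 2473/24

EP,K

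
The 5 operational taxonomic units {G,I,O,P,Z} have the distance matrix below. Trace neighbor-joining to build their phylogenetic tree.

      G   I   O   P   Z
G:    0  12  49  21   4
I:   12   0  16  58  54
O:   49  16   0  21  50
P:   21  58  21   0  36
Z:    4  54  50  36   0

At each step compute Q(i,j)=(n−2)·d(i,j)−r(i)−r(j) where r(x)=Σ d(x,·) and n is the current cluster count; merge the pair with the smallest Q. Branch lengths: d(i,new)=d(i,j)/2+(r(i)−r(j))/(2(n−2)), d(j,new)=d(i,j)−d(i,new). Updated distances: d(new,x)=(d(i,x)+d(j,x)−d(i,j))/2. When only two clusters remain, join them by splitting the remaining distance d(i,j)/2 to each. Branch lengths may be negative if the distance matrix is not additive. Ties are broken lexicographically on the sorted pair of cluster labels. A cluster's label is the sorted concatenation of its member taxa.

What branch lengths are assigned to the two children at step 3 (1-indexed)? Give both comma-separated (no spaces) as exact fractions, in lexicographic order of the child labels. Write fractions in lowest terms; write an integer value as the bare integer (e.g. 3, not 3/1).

105/8,145/8

1. join I+O (d=16, Q=-228) ⇒ IO; edges |I|=26/3, |O|=22/3
  updated: d(G,IO)=45/2, d(IO,P)=63/2, d(IO,Z)=44
2. join G+Z (d=4, Q=-247/2) ⇒ GZ; edges |G|=-57/8, |Z|=89/8
  updated: d(GZ,IO)=125/4, d(GZ,P)=53/2
3. join GZ+IO (d=125/4, Q=-357/4) ⇒ GIOZ; edges |GZ|=105/8, |IO|=145/8
  updated: d(GIOZ,P)=107/8
4. join GIOZ+P (d=107/8) ⇒ GIOPZ; edges |GIOZ|=107/16, |P|=107/16
final tree: (((G:-57/8,Z:89/8):105/8,(I:26/3,O:22/3):145/8):107/16,P:107/16)
total length: 517/8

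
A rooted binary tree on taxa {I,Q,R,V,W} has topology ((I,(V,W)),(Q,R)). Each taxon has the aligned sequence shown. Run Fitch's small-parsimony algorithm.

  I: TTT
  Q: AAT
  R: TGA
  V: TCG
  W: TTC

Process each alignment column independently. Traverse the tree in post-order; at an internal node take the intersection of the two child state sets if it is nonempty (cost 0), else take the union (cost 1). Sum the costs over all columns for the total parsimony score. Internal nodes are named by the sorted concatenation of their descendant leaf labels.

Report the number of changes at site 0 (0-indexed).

1

VW@0: {T} ∩ {T} = {T} (intersection, +0)
IVW@0: {T} ∩ {T} = {T} (intersection, +0)
QR@0: {A} ∪ {T} = {A,T} (union, +1)
IQRVW@0: {T} ∩ {A,T} = {T} (intersection, +0)
VW@1: {C} ∪ {T} = {C,T} (union, +1)
IVW@1: {T} ∩ {C,T} = {T} (intersection, +0)
QR@1: {A} ∪ {G} = {A,G} (union, +1)
IQRVW@1: {T} ∪ {A,G} = {A,G,T} (union, +1)
VW@2: {G} ∪ {C} = {C,G} (union, +1)
IVW@2: {T} ∪ {C,G} = {C,G,T} (union, +1)
QR@2: {T} ∪ {A} = {A,T} (union, +1)
IQRVW@2: {C,G,T} ∩ {A,T} = {T} (intersection, +0)
per-site changes: [1, 3, 3]; total = 7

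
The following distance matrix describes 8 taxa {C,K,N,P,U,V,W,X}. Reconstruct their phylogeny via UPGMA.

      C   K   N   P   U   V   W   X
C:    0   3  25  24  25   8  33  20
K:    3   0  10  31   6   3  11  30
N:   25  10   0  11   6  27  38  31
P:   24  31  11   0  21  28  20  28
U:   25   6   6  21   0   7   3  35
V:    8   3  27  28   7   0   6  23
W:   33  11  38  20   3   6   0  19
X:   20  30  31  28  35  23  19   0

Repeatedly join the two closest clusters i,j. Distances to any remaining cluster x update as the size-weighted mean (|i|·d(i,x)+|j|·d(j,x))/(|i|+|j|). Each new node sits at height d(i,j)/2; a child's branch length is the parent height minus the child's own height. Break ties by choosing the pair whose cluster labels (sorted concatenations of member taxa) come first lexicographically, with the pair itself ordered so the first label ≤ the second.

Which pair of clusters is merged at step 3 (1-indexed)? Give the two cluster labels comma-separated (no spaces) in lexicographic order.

iteration 1: select C,K (d=3); attach at lengths (3/2, 3/2); label the merged cluster CK
  updated: d(CK,N)=35/2, d(CK,P)=55/2, d(CK,U)=31/2, d(CK,V)=11/2, d(CK,W)=22, d(CK,X)=25
iteration 2: select U,W (d=3); attach at lengths (3/2, 3/2); label the merged cluster UW
  updated: d(CK,UW)=75/4, d(N,UW)=22, d(P,UW)=41/2, d(UW,V)=13/2, d(UW,X)=27
iteration 3: select CK,V (d=11/2); attach at lengths (5/4, 11/4); label the merged cluster CKV
  updated: d(CKV,N)=62/3, d(CKV,P)=83/3, d(CKV,UW)=44/3, d(CKV,X)=73/3
iteration 4: select N,P (d=11); attach at lengths (11/2, 11/2); label the merged cluster NP
  updated: d(CKV,NP)=145/6, d(NP,UW)=85/4, d(NP,X)=59/2
iteration 5: select CKV,UW (d=44/3); attach at lengths (55/12, 35/6); label the merged cluster CKUVW
  updated: d(CKUVW,NP)=23, d(CKUVW,X)=127/5
iteration 6: select CKUVW,NP (d=23); attach at lengths (25/6, 6); label the merged cluster CKNPUVW
  updated: d(CKNPUVW,X)=186/7
iteration 7: select CKNPUVW,X (d=186/7); attach at lengths (25/14, 93/7); label the merged cluster CKNPUVWX
final tree: (((((C:3/2,K:3/2):5/4,V:11/4):55/12,(U:3/2,W:3/2):35/6):25/6,(N:11/2,P:11/2):6):25/14,X:93/7)
total length: 4759/84

CK,V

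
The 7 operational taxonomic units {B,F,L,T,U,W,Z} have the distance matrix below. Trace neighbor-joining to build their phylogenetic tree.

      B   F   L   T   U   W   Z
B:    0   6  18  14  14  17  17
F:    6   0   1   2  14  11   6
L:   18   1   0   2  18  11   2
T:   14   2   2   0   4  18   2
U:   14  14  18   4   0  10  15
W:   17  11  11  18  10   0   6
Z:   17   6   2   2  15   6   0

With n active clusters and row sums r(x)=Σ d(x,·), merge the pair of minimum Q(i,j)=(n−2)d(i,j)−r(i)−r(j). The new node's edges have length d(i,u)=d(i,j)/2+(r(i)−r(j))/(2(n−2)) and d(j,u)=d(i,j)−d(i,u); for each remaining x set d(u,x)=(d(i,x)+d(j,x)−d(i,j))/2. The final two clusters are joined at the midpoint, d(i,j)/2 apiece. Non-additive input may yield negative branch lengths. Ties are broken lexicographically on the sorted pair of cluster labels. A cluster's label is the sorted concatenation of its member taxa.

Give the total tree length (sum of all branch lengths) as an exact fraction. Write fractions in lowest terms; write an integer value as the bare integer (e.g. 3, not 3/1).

iteration 1: select U,W (d=10, Q=-98); attach at lengths (26/5, 24/5); label the merged cluster UW
  updated: d(B,UW)=21/2, d(F,UW)=15/2, d(L,UW)=19/2, d(T,UW)=6, d(UW,Z)=11/2
iteration 2: select B,F (d=6, Q=-64); attach at lengths (67/8, -19/8); label the merged cluster BF
  updated: d(BF,L)=13/2, d(BF,T)=5, d(BF,UW)=6, d(BF,Z)=17/2
iteration 3: select BF,UW (d=6, Q=-35); attach at lengths (17/6, 19/6); label the merged cluster BFUW
  updated: d(BFUW,L)=5, d(BFUW,T)=5/2, d(BFUW,Z)=4
iteration 4: select BFUW,T (d=5/2, Q=-13); attach at lengths (5/2, 0); label the merged cluster BFTUW
  updated: d(BFTUW,L)=9/4, d(BFTUW,Z)=7/4
iteration 5: select BFTUW,L (d=9/4, Q=-6); attach at lengths (1, 5/4); label the merged cluster BFLTUW
  updated: d(BFLTUW,Z)=3/4
iteration 6: select BFLTUW,Z (d=3/4); attach at lengths (3/8, 3/8); label the merged cluster BFLTUWZ
final tree: (((((B:67/8,F:-19/8):17/6,(U:26/5,W:24/5):19/6):5/2,T:0):1,L:5/4):3/8,Z:3/8)
total length: 55/2

55/2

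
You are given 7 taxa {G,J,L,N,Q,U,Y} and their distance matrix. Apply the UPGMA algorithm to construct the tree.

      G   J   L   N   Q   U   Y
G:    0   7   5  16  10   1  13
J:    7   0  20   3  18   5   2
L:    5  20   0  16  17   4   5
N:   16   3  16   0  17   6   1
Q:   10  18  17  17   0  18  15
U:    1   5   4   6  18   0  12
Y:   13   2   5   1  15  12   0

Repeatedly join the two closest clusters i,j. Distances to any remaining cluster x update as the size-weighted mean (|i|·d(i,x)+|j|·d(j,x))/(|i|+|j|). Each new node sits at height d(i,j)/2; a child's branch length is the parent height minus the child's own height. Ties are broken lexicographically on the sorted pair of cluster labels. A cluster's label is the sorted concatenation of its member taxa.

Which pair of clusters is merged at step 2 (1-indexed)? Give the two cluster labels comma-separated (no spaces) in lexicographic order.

N,Y

1. join G+U (d=1) ⇒ GU; edges |G|=1/2, |U|=1/2
  updated: d(GU,J)=6, d(GU,L)=9/2, d(GU,N)=11, d(GU,Q)=14, d(GU,Y)=25/2
2. join N+Y (d=1) ⇒ NY; edges |N|=1/2, |Y|=1/2
  updated: d(GU,NY)=47/4, d(J,NY)=5/2, d(L,NY)=21/2, d(NY,Q)=16
3. join J+NY (d=5/2) ⇒ JNY; edges |J|=5/4, |NY|=3/4
  updated: d(GU,JNY)=59/6, d(JNY,L)=41/3, d(JNY,Q)=50/3
4. join GU+L (d=9/2) ⇒ GLU; edges |GU|=7/4, |L|=9/4
  updated: d(GLU,JNY)=100/9, d(GLU,Q)=15
5. join GLU+JNY (d=100/9) ⇒ GJLNUY; edges |GLU|=119/36, |JNY|=155/36
  updated: d(GJLNUY,Q)=95/6
6. join GJLNUY+Q (d=95/6) ⇒ GJLNQUY; edges |GJLNUY|=85/36, |Q|=95/12
final tree: ((((G:1/2,U:1/2):7/4,L:9/4):119/36,(J:5/4,(N:1/2,Y:1/2):3/4):155/36):85/36,Q:95/12)
total length: 233/9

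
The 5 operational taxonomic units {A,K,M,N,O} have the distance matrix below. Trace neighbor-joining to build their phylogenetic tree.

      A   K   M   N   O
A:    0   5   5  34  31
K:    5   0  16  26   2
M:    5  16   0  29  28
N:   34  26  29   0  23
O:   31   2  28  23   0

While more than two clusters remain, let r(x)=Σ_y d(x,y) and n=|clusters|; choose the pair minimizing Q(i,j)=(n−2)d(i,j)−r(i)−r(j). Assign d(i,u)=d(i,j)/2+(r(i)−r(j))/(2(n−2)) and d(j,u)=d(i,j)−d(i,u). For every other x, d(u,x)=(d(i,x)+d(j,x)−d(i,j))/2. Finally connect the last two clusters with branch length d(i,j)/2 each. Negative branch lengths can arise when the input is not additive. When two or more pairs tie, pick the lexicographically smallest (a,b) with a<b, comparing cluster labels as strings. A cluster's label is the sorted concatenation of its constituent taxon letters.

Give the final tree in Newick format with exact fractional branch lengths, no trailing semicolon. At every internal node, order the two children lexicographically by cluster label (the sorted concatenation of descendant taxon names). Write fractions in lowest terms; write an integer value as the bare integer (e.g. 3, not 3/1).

((((A:2,M:3):11,K:-3):11/2,N:18):5/2,O:5/2)

1. join A+M (d=5, Q=-138) ⇒ AM; edges |A|=2, |M|=3
  updated: d(AM,K)=8, d(AM,N)=29, d(AM,O)=27
2. join AM+K (d=8, Q=-84) ⇒ AKM; edges |AM|=11, |K|=-3
  updated: d(AKM,N)=47/2, d(AKM,O)=21/2
3. join AKM+N (d=47/2, Q=-57) ⇒ AKMN; edges |AKM|=11/2, |N|=18
  updated: d(AKMN,O)=5
4. join AKMN+O (d=5) ⇒ AKMNO; edges |AKMN|=5/2, |O|=5/2
final tree: ((((A:2,M:3):11,K:-3):11/2,N:18):5/2,O:5/2)
total length: 83/2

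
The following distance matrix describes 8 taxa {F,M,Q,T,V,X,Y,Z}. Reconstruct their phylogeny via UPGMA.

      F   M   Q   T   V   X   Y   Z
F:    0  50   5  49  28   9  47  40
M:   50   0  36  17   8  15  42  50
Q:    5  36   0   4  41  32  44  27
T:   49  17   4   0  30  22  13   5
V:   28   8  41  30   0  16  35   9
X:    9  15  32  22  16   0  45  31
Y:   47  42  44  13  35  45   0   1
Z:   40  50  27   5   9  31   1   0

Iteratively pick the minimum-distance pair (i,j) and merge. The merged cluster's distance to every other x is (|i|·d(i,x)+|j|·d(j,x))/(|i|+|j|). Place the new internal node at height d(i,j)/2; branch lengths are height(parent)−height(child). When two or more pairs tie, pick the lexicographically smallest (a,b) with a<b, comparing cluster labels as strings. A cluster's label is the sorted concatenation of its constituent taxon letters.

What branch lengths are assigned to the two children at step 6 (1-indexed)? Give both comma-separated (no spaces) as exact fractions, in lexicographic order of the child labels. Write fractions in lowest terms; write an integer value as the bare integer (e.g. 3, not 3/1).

73/8,77/8

step 1: merge (Y,Z) at d=1; branch lengths Y→1/2, Z→1/2; new cluster YZ
  updated: d(F,YZ)=87/2, d(M,YZ)=46, d(Q,YZ)=71/2, d(T,YZ)=9, d(V,YZ)=22, d(X,YZ)=38
step 2: merge (Q,T) at d=4; branch lengths Q→2, T→2; new cluster QT
  updated: d(F,QT)=27, d(M,QT)=53/2, d(QT,V)=71/2, d(QT,X)=27, d(QT,YZ)=89/4
step 3: merge (M,V) at d=8; branch lengths M→4, V→4; new cluster MV
  updated: d(F,MV)=39, d(MV,QT)=31, d(MV,X)=31/2, d(MV,YZ)=34
step 4: merge (F,X) at d=9; branch lengths F→9/2, X→9/2; new cluster FX
  updated: d(FX,MV)=109/4, d(FX,QT)=27, d(FX,YZ)=163/4
step 5: merge (QT,YZ) at d=89/4; branch lengths QT→73/8, YZ→85/8; new cluster QTYZ
  updated: d(FX,QTYZ)=271/8, d(MV,QTYZ)=65/2
step 6: merge (FX,MV) at d=109/4; branch lengths FX→73/8, MV→77/8; new cluster FMVX
  updated: d(FMVX,QTYZ)=531/16
step 7: merge (FMVX,QTYZ) at d=531/16; branch lengths FMVX→95/32, QTYZ→175/32; new cluster FMQTVXYZ
final tree: (((F:9/2,X:9/2):73/8,(M:4,V:4):77/8):95/32,((Q:2,T:2):73/8,(Y:1/2,Z:1/2):85/8):175/32)
total length: 1103/16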